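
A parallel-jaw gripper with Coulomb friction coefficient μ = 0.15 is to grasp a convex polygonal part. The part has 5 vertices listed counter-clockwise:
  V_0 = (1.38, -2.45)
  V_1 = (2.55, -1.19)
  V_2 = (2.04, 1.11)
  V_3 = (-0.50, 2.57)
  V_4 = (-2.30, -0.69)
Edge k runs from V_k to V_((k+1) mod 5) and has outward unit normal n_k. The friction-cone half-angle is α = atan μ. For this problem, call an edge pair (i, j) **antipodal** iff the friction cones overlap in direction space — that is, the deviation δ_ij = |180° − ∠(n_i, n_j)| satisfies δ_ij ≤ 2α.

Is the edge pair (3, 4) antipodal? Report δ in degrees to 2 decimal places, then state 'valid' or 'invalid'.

α = atan 0.15 = 8.53°;  2α = 17.06°
edge 3: e_3 = (-1.80, -3.26);  n_3 = (-0.8754, +0.4834)
edge 4: e_4 = (+3.68, -1.76);  n_4 = (-0.4315, -0.9021)
∠(n_3, n_4) = 93.35°
δ = |180° − 93.35°| = 86.65°
86.65° > 2α = 17.06°  →  invalid

δ = 86.65°, invalid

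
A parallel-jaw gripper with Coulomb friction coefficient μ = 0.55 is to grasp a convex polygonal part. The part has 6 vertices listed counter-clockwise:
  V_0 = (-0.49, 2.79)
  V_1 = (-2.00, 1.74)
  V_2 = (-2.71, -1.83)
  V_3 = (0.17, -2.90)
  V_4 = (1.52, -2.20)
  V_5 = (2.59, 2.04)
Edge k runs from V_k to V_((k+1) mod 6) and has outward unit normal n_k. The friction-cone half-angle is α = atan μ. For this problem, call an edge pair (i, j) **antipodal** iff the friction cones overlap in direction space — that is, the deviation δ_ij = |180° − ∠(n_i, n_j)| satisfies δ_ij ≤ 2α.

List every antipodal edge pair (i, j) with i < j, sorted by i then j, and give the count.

α = atan 0.55 = 28.81°;  2α = 57.62°
n_0 = (-0.5709, +0.8210)
n_1 = (-0.9808, +0.1951)
n_2 = (-0.3483, -0.9374)
n_3 = (+0.4603, -0.8878)
n_4 = (+0.9696, -0.2447)
n_5 = (+0.2366, +0.9716)
  (0,1): δ = 136.06°  ·
  (0,2): δ = 55.19°  ✓
  (0,3): δ = 7.41°  ✓
  (0,4): δ = 41.02°  ✓
  (0,5): δ = 131.50°  ·
  (1,2): δ = 99.13°  ·
  (1,3): δ = 51.34°  ✓
  (1,4): δ = 2.92°  ✓
  (1,5): δ = 87.56°  ·
  (2,3): δ = 132.21°  ·
  (2,4): δ = 83.78°  ·
  (2,5): δ = 6.70°  ✓
  (3,4): δ = 131.57°  ·
  (3,5): δ = 41.09°  ✓
  (4,5): δ = 89.52°  ·
antipodal pairs: 7

count = 7; pairs: (0,2), (0,3), (0,4), (1,3), (1,4), (2,5), (3,5)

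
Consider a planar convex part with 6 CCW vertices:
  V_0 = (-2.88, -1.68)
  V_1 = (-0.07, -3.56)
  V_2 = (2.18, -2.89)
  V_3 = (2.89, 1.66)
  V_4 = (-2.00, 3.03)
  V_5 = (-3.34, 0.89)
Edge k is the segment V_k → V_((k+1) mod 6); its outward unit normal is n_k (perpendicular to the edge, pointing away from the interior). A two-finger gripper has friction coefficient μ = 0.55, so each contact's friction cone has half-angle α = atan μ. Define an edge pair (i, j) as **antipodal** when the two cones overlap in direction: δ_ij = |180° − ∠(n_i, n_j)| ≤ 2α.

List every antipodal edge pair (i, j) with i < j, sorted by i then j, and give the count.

count = 5; pairs: (0,3), (1,3), (1,4), (2,4), (2,5)

α = atan 0.55 = 28.81°;  2α = 57.62°
n_0 = (-0.5561, -0.8311)
n_1 = (+0.2854, -0.9584)
n_2 = (+0.9880, -0.1542)
n_3 = (+0.2698, +0.9629)
n_4 = (-0.8476, +0.5307)
n_5 = (-0.9844, -0.1762)
  (0,1): δ = 129.63°  ·
  (0,2): δ = 65.09°  ·
  (0,3): δ = 18.13°  ✓
  (0,4): δ = 91.73°  ·
  (0,5): δ = 133.93°  ·
  (1,2): δ = 115.45°  ·
  (1,3): δ = 32.23°  ✓
  (1,4): δ = 41.36°  ✓
  (1,5): δ = 83.57°  ·
  (2,3): δ = 96.78°  ·
  (2,4): δ = 23.18°  ✓
  (2,5): δ = 19.02°  ✓
  (3,4): δ = 106.40°  ·
  (3,5): δ = 64.20°  ·
  (4,5): δ = 137.80°  ·
antipodal pairs: 5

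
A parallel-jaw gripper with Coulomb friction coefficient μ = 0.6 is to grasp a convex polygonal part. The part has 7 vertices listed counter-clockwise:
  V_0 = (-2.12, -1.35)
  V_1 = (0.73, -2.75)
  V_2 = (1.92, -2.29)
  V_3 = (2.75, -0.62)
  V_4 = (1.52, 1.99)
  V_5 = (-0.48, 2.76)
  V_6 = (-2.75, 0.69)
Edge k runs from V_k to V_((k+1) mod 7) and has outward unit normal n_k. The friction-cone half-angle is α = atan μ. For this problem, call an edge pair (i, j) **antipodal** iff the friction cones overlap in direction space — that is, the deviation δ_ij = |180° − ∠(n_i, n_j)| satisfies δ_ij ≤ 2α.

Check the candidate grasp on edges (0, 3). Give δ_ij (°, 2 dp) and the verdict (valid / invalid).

α = atan 0.6 = 30.96°;  2α = 61.93°
edge 0: e_0 = (+2.85, -1.40);  n_0 = (-0.4409, -0.8976)
edge 3: e_3 = (-1.23, +2.61);  n_3 = (+0.9046, +0.4263)
∠(n_0, n_3) = 141.39°
δ = |180° − 141.39°| = 38.61°
38.61° ≤ 2α = 61.93°  →  valid

δ = 38.61°, valid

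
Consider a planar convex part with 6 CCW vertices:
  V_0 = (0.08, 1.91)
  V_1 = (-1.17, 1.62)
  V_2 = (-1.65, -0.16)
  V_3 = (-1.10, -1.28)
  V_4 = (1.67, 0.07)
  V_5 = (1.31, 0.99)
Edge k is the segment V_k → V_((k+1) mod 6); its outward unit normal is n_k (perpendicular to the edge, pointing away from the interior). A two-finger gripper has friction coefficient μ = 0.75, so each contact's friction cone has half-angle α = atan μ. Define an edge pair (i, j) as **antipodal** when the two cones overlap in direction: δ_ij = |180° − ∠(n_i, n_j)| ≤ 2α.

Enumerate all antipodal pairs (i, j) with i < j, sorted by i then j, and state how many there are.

α = atan 0.75 = 36.87°;  2α = 73.74°
n_0 = (-0.2260, +0.9741)
n_1 = (-0.9655, +0.2604)
n_2 = (-0.8976, -0.4408)
n_3 = (+0.4381, -0.8989)
n_4 = (+0.9312, +0.3644)
n_5 = (+0.5990, +0.8008)
  (0,1): δ = 118.15°  ·
  (0,2): δ = 76.91°  ·
  (0,3): δ = 12.92°  ✓
  (0,4): δ = 98.31°  ·
  (0,5): δ = 130.14°  ·
  (1,2): δ = 138.75°  ·
  (1,3): δ = 48.93°  ✓
  (1,4): δ = 36.46°  ✓
  (1,5): δ = 68.30°  ✓
  (2,3): δ = 90.17°  ·
  (2,4): δ = 4.78°  ✓
  (2,5): δ = 27.05°  ✓
  (3,4): δ = 94.61°  ·
  (3,5): δ = 62.78°  ✓
  (4,5): δ = 148.17°  ·
antipodal pairs: 7

count = 7; pairs: (0,3), (1,3), (1,4), (1,5), (2,4), (2,5), (3,5)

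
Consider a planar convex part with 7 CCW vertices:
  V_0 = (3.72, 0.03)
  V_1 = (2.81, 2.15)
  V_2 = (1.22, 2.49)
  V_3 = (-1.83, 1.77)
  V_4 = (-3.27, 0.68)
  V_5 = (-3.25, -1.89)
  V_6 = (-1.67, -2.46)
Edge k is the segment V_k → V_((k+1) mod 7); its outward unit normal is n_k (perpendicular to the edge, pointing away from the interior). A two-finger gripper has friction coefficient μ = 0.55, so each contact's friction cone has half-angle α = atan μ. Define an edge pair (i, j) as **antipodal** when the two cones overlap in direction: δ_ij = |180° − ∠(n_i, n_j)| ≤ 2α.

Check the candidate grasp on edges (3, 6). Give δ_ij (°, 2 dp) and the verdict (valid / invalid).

δ = 12.33°, valid

α = atan 0.55 = 28.81°;  2α = 57.62°
edge 3: e_3 = (-1.44, -1.09);  n_3 = (-0.6035, +0.7973)
edge 6: e_6 = (+5.39, +2.49);  n_6 = (+0.4194, -0.9078)
∠(n_3, n_6) = 167.67°
δ = |180° − 167.67°| = 12.33°
12.33° ≤ 2α = 57.62°  →  valid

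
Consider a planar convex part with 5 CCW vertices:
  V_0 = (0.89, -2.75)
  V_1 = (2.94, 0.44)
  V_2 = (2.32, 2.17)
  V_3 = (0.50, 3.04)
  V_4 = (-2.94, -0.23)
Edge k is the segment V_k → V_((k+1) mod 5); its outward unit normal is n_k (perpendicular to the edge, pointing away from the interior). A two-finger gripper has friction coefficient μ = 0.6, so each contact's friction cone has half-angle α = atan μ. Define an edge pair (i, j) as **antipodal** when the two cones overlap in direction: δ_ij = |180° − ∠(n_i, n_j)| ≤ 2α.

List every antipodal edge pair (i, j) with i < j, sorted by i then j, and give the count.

α = atan 0.6 = 30.96°;  2α = 61.93°
n_0 = (+0.8413, -0.5406)
n_1 = (+0.9414, +0.3374)
n_2 = (+0.4313, +0.9022)
n_3 = (-0.6890, +0.7248)
n_4 = (-0.5497, -0.8354)
  (0,1): δ = 127.56°  ·
  (0,2): δ = 82.82°  ·
  (0,3): δ = 13.73°  ✓
  (0,4): δ = 89.38°  ·
  (1,2): δ = 135.27°  ·
  (1,3): δ = 66.17°  ·
  (1,4): δ = 36.94°  ✓
  (2,3): δ = 110.90°  ·
  (2,4): δ = 7.79°  ✓
  (3,4): δ = 76.89°  ·
antipodal pairs: 3

count = 3; pairs: (0,3), (1,4), (2,4)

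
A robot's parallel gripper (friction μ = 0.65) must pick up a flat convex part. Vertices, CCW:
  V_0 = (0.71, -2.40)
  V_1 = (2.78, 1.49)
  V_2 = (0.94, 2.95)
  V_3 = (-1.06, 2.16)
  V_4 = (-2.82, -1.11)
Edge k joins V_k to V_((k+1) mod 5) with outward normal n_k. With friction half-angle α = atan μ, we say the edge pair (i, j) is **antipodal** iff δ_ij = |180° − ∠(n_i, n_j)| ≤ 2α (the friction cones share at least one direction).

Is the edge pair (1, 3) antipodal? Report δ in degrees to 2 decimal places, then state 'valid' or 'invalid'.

α = atan 0.65 = 33.02°;  2α = 66.05°
edge 1: e_1 = (-1.84, +1.46);  n_1 = (+0.6216, +0.7834)
edge 3: e_3 = (-1.76, -3.27);  n_3 = (-0.8806, +0.4739)
∠(n_1, n_3) = 100.14°
δ = |180° − 100.14°| = 79.86°
79.86° > 2α = 66.05°  →  invalid

δ = 79.86°, invalid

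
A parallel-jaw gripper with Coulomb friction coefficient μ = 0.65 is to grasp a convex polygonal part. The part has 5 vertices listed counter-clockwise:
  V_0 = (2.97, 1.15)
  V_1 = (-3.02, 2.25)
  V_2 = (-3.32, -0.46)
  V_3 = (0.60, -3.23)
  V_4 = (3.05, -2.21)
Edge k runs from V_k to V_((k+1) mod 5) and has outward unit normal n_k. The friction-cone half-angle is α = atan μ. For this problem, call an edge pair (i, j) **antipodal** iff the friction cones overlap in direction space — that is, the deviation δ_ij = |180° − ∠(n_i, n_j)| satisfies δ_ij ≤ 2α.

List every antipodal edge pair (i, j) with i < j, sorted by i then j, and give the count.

α = atan 0.65 = 33.02°;  2α = 66.05°
n_0 = (+0.1806, +0.9836)
n_1 = (-0.9939, +0.1100)
n_2 = (-0.5771, -0.8167)
n_3 = (+0.3843, -0.9232)
n_4 = (+0.9997, +0.0238)
  (0,1): δ = 85.91°  ·
  (0,2): δ = 24.84°  ✓
  (0,3): δ = 33.01°  ✓
  (0,4): δ = 101.77°  ·
  (1,2): δ = 118.93°  ·
  (1,3): δ = 61.08°  ✓
  (1,4): δ = 7.68°  ✓
  (2,3): δ = 122.15°  ·
  (2,4): δ = 53.39°  ✓
  (3,4): δ = 111.24°  ·
antipodal pairs: 5

count = 5; pairs: (0,2), (0,3), (1,3), (1,4), (2,4)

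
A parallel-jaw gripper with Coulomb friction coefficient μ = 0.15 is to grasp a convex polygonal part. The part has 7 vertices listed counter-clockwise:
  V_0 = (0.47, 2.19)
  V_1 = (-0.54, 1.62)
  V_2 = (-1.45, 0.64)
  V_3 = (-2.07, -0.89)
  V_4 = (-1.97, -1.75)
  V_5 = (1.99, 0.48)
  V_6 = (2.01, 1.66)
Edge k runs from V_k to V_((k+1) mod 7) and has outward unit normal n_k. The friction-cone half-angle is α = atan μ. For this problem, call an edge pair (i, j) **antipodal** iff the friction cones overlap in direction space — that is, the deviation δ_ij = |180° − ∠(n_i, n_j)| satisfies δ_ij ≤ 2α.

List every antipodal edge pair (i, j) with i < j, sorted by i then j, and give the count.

α = atan 0.15 = 8.53°;  2α = 17.06°
n_0 = (-0.4915, +0.8709)
n_1 = (-0.7328, +0.6805)
n_2 = (-0.9268, +0.3756)
n_3 = (-0.9933, -0.1155)
n_4 = (+0.4907, -0.8713)
n_5 = (+0.9999, -0.0169)
n_6 = (+0.3254, +0.9456)
  (0,1): δ = 162.32°  ·
  (0,2): δ = 141.50°  ·
  (0,3): δ = 112.81°  ·
  (0,4): δ = 0.05°  ✓
  (0,5): δ = 59.59°  ·
  (0,6): δ = 131.57°  ·
  (1,2): δ = 159.18°  ·
  (1,3): δ = 130.49°  ·
  (1,4): δ = 17.74°  ·
  (1,5): δ = 41.91°  ·
  (1,6): δ = 113.89°  ·
  (2,3): δ = 151.31°  ·
  (2,4): δ = 38.56°  ·
  (2,5): δ = 21.09°  ·
  (2,6): δ = 93.07°  ·
  (3,4): δ = 67.25°  ·
  (3,5): δ = 7.60°  ✓
  (3,6): δ = 64.38°  ·
  (4,5): δ = 120.36°  ·
  (4,6): δ = 48.38°  ·
  (5,6): δ = 108.02°  ·
antipodal pairs: 2

count = 2; pairs: (0,4), (3,5)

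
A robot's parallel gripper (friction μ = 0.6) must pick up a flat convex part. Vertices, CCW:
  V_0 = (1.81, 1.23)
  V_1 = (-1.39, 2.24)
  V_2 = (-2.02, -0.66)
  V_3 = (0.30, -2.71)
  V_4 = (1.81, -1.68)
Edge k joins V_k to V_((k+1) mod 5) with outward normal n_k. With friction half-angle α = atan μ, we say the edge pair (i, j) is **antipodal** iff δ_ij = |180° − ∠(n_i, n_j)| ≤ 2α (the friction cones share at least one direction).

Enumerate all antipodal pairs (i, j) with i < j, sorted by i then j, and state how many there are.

α = atan 0.6 = 30.96°;  2α = 61.93°
n_0 = (+0.3010, +0.9536)
n_1 = (-0.9772, +0.2123)
n_2 = (-0.6622, -0.7494)
n_3 = (+0.5635, -0.8261)
n_4 = (+1.0000, -0.0000)
  (0,1): δ = 84.74°  ·
  (0,2): δ = 23.95°  ✓
  (0,3): δ = 51.82°  ✓
  (0,4): δ = 107.52°  ·
  (1,2): δ = 119.21°  ·
  (1,3): δ = 43.44°  ✓
  (1,4): δ = 12.26°  ✓
  (2,3): δ = 104.24°  ·
  (2,4): δ = 48.54°  ✓
  (3,4): δ = 124.30°  ·
antipodal pairs: 5

count = 5; pairs: (0,2), (0,3), (1,3), (1,4), (2,4)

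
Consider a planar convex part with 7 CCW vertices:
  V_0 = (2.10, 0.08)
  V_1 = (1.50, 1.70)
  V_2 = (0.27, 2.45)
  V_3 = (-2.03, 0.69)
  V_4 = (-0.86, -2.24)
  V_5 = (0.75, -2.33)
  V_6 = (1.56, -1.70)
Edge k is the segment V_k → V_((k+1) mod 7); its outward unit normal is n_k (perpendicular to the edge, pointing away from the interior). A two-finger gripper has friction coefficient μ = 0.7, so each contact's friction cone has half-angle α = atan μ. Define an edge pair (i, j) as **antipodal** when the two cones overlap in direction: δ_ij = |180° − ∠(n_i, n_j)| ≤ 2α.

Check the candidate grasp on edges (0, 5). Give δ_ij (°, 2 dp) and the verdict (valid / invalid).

δ = 107.55°, invalid

α = atan 0.7 = 34.99°;  2α = 69.98°
edge 0: e_0 = (-0.60, +1.62);  n_0 = (+0.9377, +0.3473)
edge 5: e_5 = (+0.81, +0.63);  n_5 = (+0.6139, -0.7894)
∠(n_0, n_5) = 72.45°
δ = |180° − 72.45°| = 107.55°
107.55° > 2α = 69.98°  →  invalid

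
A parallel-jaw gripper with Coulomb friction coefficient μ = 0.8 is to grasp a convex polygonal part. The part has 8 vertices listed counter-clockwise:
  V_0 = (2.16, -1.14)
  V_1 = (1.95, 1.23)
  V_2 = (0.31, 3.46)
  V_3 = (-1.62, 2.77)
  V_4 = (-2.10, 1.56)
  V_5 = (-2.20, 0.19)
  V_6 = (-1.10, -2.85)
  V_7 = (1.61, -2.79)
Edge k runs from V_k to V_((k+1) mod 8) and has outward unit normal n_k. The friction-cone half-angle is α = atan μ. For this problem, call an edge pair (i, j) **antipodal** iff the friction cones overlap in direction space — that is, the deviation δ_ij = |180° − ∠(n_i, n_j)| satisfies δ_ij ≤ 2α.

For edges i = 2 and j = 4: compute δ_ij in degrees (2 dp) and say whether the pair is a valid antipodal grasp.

α = atan 0.8 = 38.66°;  2α = 77.32°
edge 2: e_2 = (-1.93, -0.69);  n_2 = (-0.3366, +0.9416)
edge 4: e_4 = (-0.10, -1.37);  n_4 = (-0.9973, +0.0728)
∠(n_2, n_4) = 66.15°
δ = |180° − 66.15°| = 113.85°
113.85° > 2α = 77.32°  →  invalid

δ = 113.85°, invalid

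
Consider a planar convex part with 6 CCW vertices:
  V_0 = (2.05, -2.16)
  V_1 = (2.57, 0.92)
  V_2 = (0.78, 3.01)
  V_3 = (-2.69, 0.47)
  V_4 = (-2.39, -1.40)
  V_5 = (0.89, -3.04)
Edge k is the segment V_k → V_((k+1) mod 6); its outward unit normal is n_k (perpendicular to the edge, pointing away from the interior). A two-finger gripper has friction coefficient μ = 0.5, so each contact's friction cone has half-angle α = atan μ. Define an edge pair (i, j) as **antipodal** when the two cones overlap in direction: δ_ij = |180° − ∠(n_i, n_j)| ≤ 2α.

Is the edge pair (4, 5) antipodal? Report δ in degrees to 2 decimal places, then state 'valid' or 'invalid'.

α = atan 0.5 = 26.57°;  2α = 53.13°
edge 4: e_4 = (+3.28, -1.64);  n_4 = (-0.4472, -0.8944)
edge 5: e_5 = (+1.16, +0.88);  n_5 = (+0.6044, -0.7967)
∠(n_4, n_5) = 63.75°
δ = |180° − 63.75°| = 116.25°
116.25° > 2α = 53.13°  →  invalid

δ = 116.25°, invalid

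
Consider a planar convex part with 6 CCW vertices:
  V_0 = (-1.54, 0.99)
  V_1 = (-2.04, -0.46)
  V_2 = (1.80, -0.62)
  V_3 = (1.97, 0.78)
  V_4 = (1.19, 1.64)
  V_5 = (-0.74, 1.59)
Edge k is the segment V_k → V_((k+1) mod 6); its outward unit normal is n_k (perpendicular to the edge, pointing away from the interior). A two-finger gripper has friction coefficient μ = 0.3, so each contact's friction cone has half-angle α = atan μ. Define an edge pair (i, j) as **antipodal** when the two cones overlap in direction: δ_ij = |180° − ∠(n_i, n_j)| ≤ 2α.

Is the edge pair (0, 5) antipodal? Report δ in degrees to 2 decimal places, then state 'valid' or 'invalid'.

δ = 145.90°, invalid

α = atan 0.3 = 16.70°;  2α = 33.40°
edge 0: e_0 = (-0.50, -1.45);  n_0 = (-0.9454, +0.3260)
edge 5: e_5 = (-0.80, -0.60);  n_5 = (-0.6000, +0.8000)
∠(n_0, n_5) = 34.10°
δ = |180° − 34.10°| = 145.90°
145.90° > 2α = 33.40°  →  invalid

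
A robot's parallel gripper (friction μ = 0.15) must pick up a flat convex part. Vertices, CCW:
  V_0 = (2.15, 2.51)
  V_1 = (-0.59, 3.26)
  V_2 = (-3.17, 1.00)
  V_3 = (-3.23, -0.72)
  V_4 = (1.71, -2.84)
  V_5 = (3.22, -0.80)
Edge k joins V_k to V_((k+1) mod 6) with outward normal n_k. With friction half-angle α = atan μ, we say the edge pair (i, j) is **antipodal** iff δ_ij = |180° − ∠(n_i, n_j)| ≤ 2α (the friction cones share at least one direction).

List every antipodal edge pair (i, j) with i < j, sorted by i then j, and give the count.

α = atan 0.15 = 8.53°;  2α = 17.06°
n_0 = (+0.2640, +0.9645)
n_1 = (-0.6589, +0.7522)
n_2 = (-0.9994, +0.0349)
n_3 = (-0.3944, -0.9190)
n_4 = (+0.8038, -0.5949)
n_5 = (+0.9515, +0.3076)
  (0,1): δ = 123.47°  ·
  (0,2): δ = 76.69°  ·
  (0,3): δ = 7.92°  ✓
  (0,4): δ = 68.80°  ·
  (0,5): δ = 123.22°  ·
  (1,2): δ = 133.22°  ·
  (1,3): δ = 64.44°  ·
  (1,4): δ = 12.27°  ✓
  (1,5): δ = 66.70°  ·
  (2,3): δ = 111.23°  ·
  (2,4): δ = 34.51°  ·
  (2,5): δ = 19.91°  ·
  (3,4): δ = 103.28°  ·
  (3,5): δ = 48.86°  ·
  (4,5): δ = 125.58°  ·
antipodal pairs: 2

count = 2; pairs: (0,3), (1,4)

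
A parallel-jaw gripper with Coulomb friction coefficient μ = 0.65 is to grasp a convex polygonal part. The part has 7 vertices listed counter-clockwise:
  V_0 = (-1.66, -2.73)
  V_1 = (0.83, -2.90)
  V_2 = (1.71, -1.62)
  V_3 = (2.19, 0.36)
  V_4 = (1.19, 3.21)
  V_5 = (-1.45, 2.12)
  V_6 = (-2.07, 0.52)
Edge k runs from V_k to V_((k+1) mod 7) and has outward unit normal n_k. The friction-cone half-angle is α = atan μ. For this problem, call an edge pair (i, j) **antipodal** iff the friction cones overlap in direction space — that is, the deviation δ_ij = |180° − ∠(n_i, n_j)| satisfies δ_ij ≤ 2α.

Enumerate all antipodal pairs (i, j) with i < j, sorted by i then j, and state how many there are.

α = atan 0.65 = 33.02°;  2α = 66.05°
n_0 = (-0.0681, -0.9977)
n_1 = (+0.8240, -0.5665)
n_2 = (+0.9719, -0.2356)
n_3 = (+0.9436, +0.3311)
n_4 = (-0.3816, +0.9243)
n_5 = (-0.9324, +0.3613)
n_6 = (-0.9921, -0.1252)
  (0,1): δ = 120.60°  ·
  (0,2): δ = 99.72°  ·
  (0,3): δ = 66.76°  ·
  (0,4): δ = 26.34°  ✓
  (0,5): δ = 72.72°  ·
  (0,6): δ = 101.10°  ·
  (1,2): δ = 159.12°  ·
  (1,3): δ = 126.16°  ·
  (1,4): δ = 33.06°  ✓
  (1,5): δ = 13.33°  ✓
  (1,6): δ = 41.70°  ✓
  (2,3): δ = 147.04°  ·
  (2,4): δ = 53.94°  ✓
  (2,5): δ = 7.55°  ✓
  (2,6): δ = 20.82°  ✓
  (3,4): δ = 86.90°  ·
  (3,5): δ = 40.52°  ✓
  (3,6): δ = 12.14°  ✓
  (4,5): δ = 133.62°  ·
  (4,6): δ = 105.24°  ·
  (5,6): δ = 151.63°  ·
antipodal pairs: 9

count = 9; pairs: (0,4), (1,4), (1,5), (1,6), (2,4), (2,5), (2,6), (3,5), (3,6)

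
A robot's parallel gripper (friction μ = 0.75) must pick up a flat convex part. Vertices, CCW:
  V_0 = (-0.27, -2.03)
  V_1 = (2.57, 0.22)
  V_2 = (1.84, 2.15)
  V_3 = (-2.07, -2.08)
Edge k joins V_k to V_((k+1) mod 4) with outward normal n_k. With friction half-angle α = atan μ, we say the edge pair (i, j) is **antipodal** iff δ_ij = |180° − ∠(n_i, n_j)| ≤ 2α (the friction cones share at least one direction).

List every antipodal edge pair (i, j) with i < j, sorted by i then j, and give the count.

α = atan 0.75 = 36.87°;  2α = 73.74°
n_0 = (+0.6210, -0.7838)
n_1 = (+0.9353, +0.3538)
n_2 = (-0.7343, +0.6788)
n_3 = (+0.0278, -0.9996)
  (0,1): δ = 107.67°  ·
  (0,2): δ = 8.86°  ✓
  (0,3): δ = 143.20°  ·
  (1,2): δ = 63.47°  ✓
  (1,3): δ = 70.87°  ✓
  (2,3): δ = 45.66°  ✓
antipodal pairs: 4

count = 4; pairs: (0,2), (1,2), (1,3), (2,3)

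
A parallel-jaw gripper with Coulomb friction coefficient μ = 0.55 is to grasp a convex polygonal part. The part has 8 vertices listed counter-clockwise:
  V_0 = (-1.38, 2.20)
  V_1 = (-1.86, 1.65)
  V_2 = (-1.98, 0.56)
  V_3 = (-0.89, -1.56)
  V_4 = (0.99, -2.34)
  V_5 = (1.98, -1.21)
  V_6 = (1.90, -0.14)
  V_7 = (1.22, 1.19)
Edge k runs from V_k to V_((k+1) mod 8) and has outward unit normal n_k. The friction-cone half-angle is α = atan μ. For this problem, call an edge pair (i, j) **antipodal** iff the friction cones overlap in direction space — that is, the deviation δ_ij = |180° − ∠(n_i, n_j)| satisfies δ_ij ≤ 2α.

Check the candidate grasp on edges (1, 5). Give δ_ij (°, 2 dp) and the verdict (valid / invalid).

δ = 10.56°, valid

α = atan 0.55 = 28.81°;  2α = 57.62°
edge 1: e_1 = (-0.12, -1.09);  n_1 = (-0.9940, +0.1094)
edge 5: e_5 = (-0.08, +1.07);  n_5 = (+0.9972, +0.0746)
∠(n_1, n_5) = 169.44°
δ = |180° − 169.44°| = 10.56°
10.56° ≤ 2α = 57.62°  →  valid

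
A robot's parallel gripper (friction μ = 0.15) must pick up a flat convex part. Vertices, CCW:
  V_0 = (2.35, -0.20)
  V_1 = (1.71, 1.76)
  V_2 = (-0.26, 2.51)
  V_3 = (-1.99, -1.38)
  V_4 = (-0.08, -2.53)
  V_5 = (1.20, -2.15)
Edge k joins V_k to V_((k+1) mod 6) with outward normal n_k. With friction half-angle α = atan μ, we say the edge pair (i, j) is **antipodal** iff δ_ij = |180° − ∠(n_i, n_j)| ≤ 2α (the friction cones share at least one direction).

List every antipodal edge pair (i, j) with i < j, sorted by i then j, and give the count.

α = atan 0.15 = 8.53°;  2α = 17.06°
n_0 = (+0.9506, +0.3104)
n_1 = (+0.3558, +0.9346)
n_2 = (-0.9137, +0.4064)
n_3 = (-0.5158, -0.8567)
n_4 = (+0.2846, -0.9586)
n_5 = (+0.8614, -0.5080)
  (0,1): δ = 128.93°  ·
  (0,2): δ = 42.06°  ·
  (0,3): δ = 40.86°  ·
  (0,4): δ = 88.45°  ·
  (0,5): δ = 131.39°  ·
  (1,2): δ = 93.13°  ·
  (1,3): δ = 10.21°  ✓
  (1,4): δ = 37.38°  ·
  (1,5): δ = 80.31°  ·
  (2,3): δ = 97.08°  ·
  (2,4): δ = 49.49°  ·
  (2,5): δ = 6.55°  ✓
  (3,4): δ = 132.41°  ·
  (3,5): δ = 89.48°  ·
  (4,5): δ = 137.06°  ·
antipodal pairs: 2

count = 2; pairs: (1,3), (2,5)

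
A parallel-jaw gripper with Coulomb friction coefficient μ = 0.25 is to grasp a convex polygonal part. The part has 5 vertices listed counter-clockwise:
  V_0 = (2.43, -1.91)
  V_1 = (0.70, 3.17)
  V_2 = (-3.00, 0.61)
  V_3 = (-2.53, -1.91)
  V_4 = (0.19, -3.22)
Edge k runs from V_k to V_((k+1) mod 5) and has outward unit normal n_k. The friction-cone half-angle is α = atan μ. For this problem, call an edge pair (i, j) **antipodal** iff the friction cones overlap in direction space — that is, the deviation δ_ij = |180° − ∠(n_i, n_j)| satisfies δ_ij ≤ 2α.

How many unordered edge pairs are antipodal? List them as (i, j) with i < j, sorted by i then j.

α = atan 0.25 = 14.04°;  2α = 28.07°
n_0 = (+0.9466, +0.3224)
n_1 = (-0.5690, +0.8224)
n_2 = (-0.9830, -0.1833)
n_3 = (-0.4339, -0.9010)
n_4 = (+0.5048, -0.8632)
  (0,1): δ = 74.13°  ·
  (0,2): δ = 8.24°  ✓
  (0,3): δ = 45.48°  ·
  (0,4): δ = 101.51°  ·
  (1,2): δ = 114.11°  ·
  (1,3): δ = 60.40°  ·
  (1,4): δ = 4.36°  ✓
  (2,3): δ = 126.28°  ·
  (2,4): δ = 70.24°  ·
  (3,4): δ = 123.96°  ·
antipodal pairs: 2

count = 2; pairs: (0,2), (1,4)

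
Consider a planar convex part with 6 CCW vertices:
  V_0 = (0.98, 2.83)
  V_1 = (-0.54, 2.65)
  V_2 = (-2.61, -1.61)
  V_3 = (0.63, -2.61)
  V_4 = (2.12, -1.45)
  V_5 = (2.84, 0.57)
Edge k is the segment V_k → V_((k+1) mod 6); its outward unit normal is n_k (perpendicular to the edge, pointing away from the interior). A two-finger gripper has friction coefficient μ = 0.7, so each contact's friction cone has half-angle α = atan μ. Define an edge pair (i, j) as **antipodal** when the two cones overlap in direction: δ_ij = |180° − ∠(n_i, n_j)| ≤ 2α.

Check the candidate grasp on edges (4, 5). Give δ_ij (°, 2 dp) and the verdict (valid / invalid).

δ = 120.93°, invalid

α = atan 0.7 = 34.99°;  2α = 69.98°
edge 4: e_4 = (+0.72, +2.02);  n_4 = (+0.9420, -0.3357)
edge 5: e_5 = (-1.86, +2.26);  n_5 = (+0.7721, +0.6355)
∠(n_4, n_5) = 59.07°
δ = |180° − 59.07°| = 120.93°
120.93° > 2α = 69.98°  →  invalid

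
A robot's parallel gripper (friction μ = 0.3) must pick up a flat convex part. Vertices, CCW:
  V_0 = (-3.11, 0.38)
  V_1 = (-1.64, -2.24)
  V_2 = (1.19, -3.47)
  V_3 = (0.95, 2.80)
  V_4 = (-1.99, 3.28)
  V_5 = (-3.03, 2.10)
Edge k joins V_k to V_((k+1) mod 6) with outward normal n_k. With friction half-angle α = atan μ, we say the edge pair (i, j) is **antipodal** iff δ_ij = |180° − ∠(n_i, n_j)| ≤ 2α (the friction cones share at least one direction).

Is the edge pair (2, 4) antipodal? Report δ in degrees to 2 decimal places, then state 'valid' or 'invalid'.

δ = 43.58°, invalid

α = atan 0.3 = 16.70°;  2α = 33.40°
edge 2: e_2 = (-0.24, +6.27);  n_2 = (+0.9993, +0.0382)
edge 4: e_4 = (-1.04, -1.18);  n_4 = (-0.7502, +0.6612)
∠(n_2, n_4) = 136.42°
δ = |180° − 136.42°| = 43.58°
43.58° > 2α = 33.40°  →  invalid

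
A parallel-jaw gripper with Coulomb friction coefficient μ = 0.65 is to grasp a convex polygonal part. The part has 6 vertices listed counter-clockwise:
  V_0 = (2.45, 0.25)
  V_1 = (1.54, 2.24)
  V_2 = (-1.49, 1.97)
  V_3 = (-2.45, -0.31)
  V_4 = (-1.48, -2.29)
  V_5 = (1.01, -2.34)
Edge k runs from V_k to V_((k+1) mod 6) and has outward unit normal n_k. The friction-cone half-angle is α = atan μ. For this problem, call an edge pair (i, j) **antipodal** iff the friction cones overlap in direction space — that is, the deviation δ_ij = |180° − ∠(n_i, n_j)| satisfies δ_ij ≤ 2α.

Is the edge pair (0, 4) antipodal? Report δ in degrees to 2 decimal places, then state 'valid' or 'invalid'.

δ = 64.28°, valid

α = atan 0.65 = 33.02°;  2α = 66.05°
edge 0: e_0 = (-0.91, +1.99);  n_0 = (+0.9094, +0.4159)
edge 4: e_4 = (+2.49, -0.05);  n_4 = (-0.0201, -0.9998)
∠(n_0, n_4) = 115.72°
δ = |180° − 115.72°| = 64.28°
64.28° ≤ 2α = 66.05°  →  valid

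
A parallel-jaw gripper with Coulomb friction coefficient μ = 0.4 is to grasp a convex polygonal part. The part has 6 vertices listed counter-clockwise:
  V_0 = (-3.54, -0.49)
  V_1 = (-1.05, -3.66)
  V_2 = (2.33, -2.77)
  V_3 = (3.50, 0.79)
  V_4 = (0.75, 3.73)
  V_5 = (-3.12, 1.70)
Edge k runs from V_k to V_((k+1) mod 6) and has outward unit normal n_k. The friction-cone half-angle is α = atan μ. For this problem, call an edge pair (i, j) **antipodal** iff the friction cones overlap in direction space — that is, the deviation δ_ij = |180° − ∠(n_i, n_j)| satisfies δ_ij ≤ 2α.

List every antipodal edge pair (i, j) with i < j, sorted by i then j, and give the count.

α = atan 0.4 = 21.80°;  2α = 43.60°
n_0 = (-0.7864, -0.6177)
n_1 = (+0.2546, -0.9670)
n_2 = (+0.9500, -0.3122)
n_3 = (+0.7303, +0.6831)
n_4 = (-0.4645, +0.8856)
n_5 = (-0.9821, +0.1883)
  (0,1): δ = 113.40°  ·
  (0,2): δ = 56.34°  ·
  (0,3): δ = 4.94°  ✓
  (0,4): δ = 79.53°  ·
  (0,5): δ = 130.99°  ·
  (1,2): δ = 122.95°  ·
  (1,3): δ = 61.66°  ·
  (1,4): δ = 12.93°  ✓
  (1,5): δ = 64.39°  ·
  (2,3): δ = 118.72°  ·
  (2,4): δ = 44.13°  ·
  (2,5): δ = 7.34°  ✓
  (3,4): δ = 105.41°  ·
  (3,5): δ = 53.94°  ·
  (4,5): δ = 128.54°  ·
antipodal pairs: 3

count = 3; pairs: (0,3), (1,4), (2,5)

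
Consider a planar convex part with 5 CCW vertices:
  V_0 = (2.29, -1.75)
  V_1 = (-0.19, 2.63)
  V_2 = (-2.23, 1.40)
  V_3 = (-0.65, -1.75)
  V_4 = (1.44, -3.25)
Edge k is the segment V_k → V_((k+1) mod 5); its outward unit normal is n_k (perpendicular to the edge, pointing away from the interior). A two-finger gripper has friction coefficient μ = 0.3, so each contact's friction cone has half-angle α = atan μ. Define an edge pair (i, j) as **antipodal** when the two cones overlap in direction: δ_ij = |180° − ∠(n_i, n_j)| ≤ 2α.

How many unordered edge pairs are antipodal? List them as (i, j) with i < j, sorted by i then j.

count = 3; pairs: (0,2), (0,3), (1,4)

α = atan 0.3 = 16.70°;  2α = 33.40°
n_0 = (+0.8702, +0.4927)
n_1 = (-0.5163, +0.8564)
n_2 = (-0.8939, -0.4483)
n_3 = (-0.5831, -0.8124)
n_4 = (+0.8700, -0.4930)
  (0,1): δ = 88.43°  ·
  (0,2): δ = 2.88°  ✓
  (0,3): δ = 24.81°  ✓
  (0,4): δ = 120.94°  ·
  (1,2): δ = 94.45°  ·
  (1,3): δ = 66.75°  ·
  (1,4): δ = 29.37°  ✓
  (2,3): δ = 152.30°  ·
  (2,4): δ = 56.18°  ·
  (3,4): δ = 83.87°  ·
antipodal pairs: 3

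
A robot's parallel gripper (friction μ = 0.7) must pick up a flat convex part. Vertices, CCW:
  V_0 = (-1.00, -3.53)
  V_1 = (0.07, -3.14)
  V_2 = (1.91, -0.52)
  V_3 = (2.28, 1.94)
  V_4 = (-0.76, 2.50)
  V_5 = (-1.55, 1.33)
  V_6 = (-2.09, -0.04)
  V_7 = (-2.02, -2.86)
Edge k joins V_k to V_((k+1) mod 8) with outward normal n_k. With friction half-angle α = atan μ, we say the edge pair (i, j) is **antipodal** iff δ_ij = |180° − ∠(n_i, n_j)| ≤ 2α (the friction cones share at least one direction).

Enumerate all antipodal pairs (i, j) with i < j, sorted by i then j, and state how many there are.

count = 12; pairs: (0,3), (0,4), (0,5), (1,3), (1,4), (1,5), (1,6), (2,4), (2,5), (2,6), (2,7), (3,7)

α = atan 0.7 = 34.99°;  2α = 69.98°
n_0 = (+0.3424, -0.9395)
n_1 = (+0.8184, -0.5747)
n_2 = (+0.9889, -0.1487)
n_3 = (+0.1812, +0.9835)
n_4 = (-0.8288, +0.5596)
n_5 = (-0.9303, +0.3667)
n_6 = (-0.9997, -0.0248)
n_7 = (-0.5490, -0.8358)
  (0,1): δ = 145.11°  ·
  (0,2): δ = 118.58°  ·
  (0,3): δ = 30.46°  ✓
  (0,4): δ = 35.95°  ✓
  (0,5): δ = 48.46°  ✓
  (0,6): δ = 71.40°  ·
  (0,7): δ = 126.67°  ·
  (1,2): δ = 153.47°  ·
  (1,3): δ = 65.36°  ✓
  (1,4): δ = 1.05°  ✓
  (1,5): δ = 13.57°  ✓
  (1,6): δ = 36.50°  ✓
  (1,7): δ = 91.78°  ·
  (2,3): δ = 91.88°  ·
  (2,4): δ = 25.47°  ✓
  (2,5): δ = 12.96°  ✓
  (2,6): δ = 9.98°  ✓
  (2,7): δ = 65.25°  ✓
  (3,4): δ = 113.59°  ·
  (3,5): δ = 101.07°  ·
  (3,6): δ = 78.14°  ·
  (3,7): δ = 22.86°  ✓
  (4,5): δ = 167.48°  ·
  (4,6): δ = 144.55°  ·
  (4,7): δ = 89.27°  ·
  (5,6): δ = 157.07°  ·
  (5,7): δ = 101.79°  ·
  (6,7): δ = 124.72°  ·
antipodal pairs: 12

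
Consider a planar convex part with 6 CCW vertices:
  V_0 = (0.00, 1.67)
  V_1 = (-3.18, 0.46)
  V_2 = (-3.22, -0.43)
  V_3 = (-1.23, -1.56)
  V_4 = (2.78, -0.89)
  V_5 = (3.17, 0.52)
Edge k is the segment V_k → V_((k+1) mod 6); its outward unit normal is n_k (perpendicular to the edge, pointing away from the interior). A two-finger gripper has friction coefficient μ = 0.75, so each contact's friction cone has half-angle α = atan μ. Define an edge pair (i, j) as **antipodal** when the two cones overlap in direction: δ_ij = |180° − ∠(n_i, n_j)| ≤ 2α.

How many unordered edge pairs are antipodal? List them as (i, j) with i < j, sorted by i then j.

α = atan 0.75 = 36.87°;  2α = 73.74°
n_0 = (-0.3556, +0.9346)
n_1 = (-0.9990, +0.0449)
n_2 = (-0.4938, -0.8696)
n_3 = (+0.1648, -0.9863)
n_4 = (+0.9638, -0.2666)
n_5 = (+0.3410, +0.9401)
  (0,1): δ = 113.41°  ·
  (0,2): δ = 50.42°  ✓
  (0,3): δ = 11.35°  ✓
  (0,4): δ = 53.71°  ✓
  (0,5): δ = 139.23°  ·
  (1,2): δ = 117.02°  ·
  (1,3): δ = 77.94°  ·
  (1,4): δ = 12.89°  ✓
  (1,5): δ = 72.63°  ✓
  (2,3): δ = 140.92°  ·
  (2,4): δ = 75.87°  ·
  (2,5): δ = 9.65°  ✓
  (3,4): δ = 114.95°  ·
  (3,5): δ = 29.43°  ✓
  (4,5): δ = 94.48°  ·
antipodal pairs: 7

count = 7; pairs: (0,2), (0,3), (0,4), (1,4), (1,5), (2,5), (3,5)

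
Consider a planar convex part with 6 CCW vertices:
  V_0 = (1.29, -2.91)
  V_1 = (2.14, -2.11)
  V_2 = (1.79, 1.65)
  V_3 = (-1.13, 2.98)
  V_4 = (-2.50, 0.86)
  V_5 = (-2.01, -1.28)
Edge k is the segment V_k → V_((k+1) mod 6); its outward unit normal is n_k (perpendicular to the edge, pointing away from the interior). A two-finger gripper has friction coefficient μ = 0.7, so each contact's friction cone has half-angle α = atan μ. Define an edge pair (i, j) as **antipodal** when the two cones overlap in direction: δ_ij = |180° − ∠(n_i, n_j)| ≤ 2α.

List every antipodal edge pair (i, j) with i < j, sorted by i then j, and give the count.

α = atan 0.7 = 34.99°;  2α = 69.98°
n_0 = (+0.6854, -0.7282)
n_1 = (+0.9957, +0.0927)
n_2 = (+0.4145, +0.9100)
n_3 = (-0.8399, +0.5428)
n_4 = (-0.9748, -0.2232)
n_5 = (-0.4429, -0.8966)
  (0,1): δ = 127.95°  ·
  (0,2): δ = 67.75°  ✓
  (0,3): δ = 13.86°  ✓
  (0,4): δ = 59.63°  ✓
  (0,5): δ = 110.45°  ·
  (1,2): δ = 119.81°  ·
  (1,3): δ = 38.19°  ✓
  (1,4): δ = 7.58°  ✓
  (1,5): δ = 58.40°  ✓
  (2,3): δ = 98.38°  ·
  (2,4): δ = 52.61°  ✓
  (2,5): δ = 1.80°  ✓
  (3,4): δ = 134.23°  ·
  (3,5): δ = 83.41°  ·
  (4,5): δ = 129.18°  ·
antipodal pairs: 8

count = 8; pairs: (0,2), (0,3), (0,4), (1,3), (1,4), (1,5), (2,4), (2,5)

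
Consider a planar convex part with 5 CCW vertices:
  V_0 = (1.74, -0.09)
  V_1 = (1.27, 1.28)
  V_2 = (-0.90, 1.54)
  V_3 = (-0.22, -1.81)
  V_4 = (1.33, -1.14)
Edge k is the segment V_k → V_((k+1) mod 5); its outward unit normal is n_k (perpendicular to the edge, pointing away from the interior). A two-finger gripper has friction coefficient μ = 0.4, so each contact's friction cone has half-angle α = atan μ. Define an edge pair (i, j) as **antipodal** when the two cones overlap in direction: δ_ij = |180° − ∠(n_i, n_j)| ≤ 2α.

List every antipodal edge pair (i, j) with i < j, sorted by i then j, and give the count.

α = atan 0.4 = 21.80°;  2α = 43.60°
n_0 = (+0.9459, +0.3245)
n_1 = (+0.1190, +0.9929)
n_2 = (-0.9800, -0.1989)
n_3 = (+0.3968, -0.9179)
n_4 = (+0.9315, -0.3637)
  (0,1): δ = 115.77°  ·
  (0,2): δ = 7.46°  ✓
  (0,3): δ = 94.44°  ·
  (0,4): δ = 139.74°  ·
  (1,2): δ = 71.69°  ·
  (1,3): δ = 30.21°  ✓
  (1,4): δ = 75.50°  ·
  (2,3): δ = 78.10°  ·
  (2,4): δ = 32.80°  ✓
  (3,4): δ = 134.71°  ·
antipodal pairs: 3

count = 3; pairs: (0,2), (1,3), (2,4)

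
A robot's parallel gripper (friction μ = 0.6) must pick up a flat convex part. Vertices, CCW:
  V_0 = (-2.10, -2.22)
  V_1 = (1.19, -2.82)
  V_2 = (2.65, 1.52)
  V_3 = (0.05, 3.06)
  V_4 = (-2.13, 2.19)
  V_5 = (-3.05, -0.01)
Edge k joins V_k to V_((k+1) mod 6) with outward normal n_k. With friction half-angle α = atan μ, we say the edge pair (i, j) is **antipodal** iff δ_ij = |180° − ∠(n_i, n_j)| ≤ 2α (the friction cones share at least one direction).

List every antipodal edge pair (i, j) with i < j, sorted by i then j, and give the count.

α = atan 0.6 = 30.96°;  2α = 61.93°
n_0 = (-0.1794, -0.9838)
n_1 = (+0.9478, -0.3188)
n_2 = (+0.5096, +0.8604)
n_3 = (-0.3707, +0.9288)
n_4 = (-0.9226, +0.3858)
n_5 = (-0.9187, -0.3949)
  (0,1): δ = 98.26°  ·
  (0,2): δ = 20.30°  ✓
  (0,3): δ = 32.09°  ✓
  (0,4): δ = 77.64°  ·
  (0,5): δ = 123.60°  ·
  (1,2): δ = 102.05°  ·
  (1,3): δ = 49.65°  ✓
  (1,4): δ = 4.10°  ✓
  (1,5): δ = 41.85°  ✓
  (2,3): δ = 127.61°  ·
  (2,4): δ = 82.06°  ·
  (2,5): δ = 36.10°  ✓
  (3,4): δ = 134.45°  ·
  (3,5): δ = 88.49°  ·
  (4,5): δ = 134.05°  ·
antipodal pairs: 6

count = 6; pairs: (0,2), (0,3), (1,3), (1,4), (1,5), (2,5)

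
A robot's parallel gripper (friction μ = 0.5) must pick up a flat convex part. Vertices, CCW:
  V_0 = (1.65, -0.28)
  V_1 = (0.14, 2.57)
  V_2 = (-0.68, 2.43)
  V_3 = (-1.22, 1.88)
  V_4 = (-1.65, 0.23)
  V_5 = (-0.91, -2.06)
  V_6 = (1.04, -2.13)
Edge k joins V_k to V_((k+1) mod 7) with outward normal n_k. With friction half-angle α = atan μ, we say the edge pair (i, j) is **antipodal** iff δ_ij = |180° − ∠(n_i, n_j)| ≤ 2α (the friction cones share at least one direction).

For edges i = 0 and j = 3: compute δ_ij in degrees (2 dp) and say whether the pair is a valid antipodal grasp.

α = atan 0.5 = 26.57°;  2α = 53.13°
edge 0: e_0 = (-1.51, +2.85);  n_0 = (+0.8836, +0.4682)
edge 3: e_3 = (-0.43, -1.65);  n_3 = (-0.9677, +0.2522)
∠(n_0, n_3) = 137.48°
δ = |180° − 137.48°| = 42.52°
42.52° ≤ 2α = 53.13°  →  valid

δ = 42.52°, valid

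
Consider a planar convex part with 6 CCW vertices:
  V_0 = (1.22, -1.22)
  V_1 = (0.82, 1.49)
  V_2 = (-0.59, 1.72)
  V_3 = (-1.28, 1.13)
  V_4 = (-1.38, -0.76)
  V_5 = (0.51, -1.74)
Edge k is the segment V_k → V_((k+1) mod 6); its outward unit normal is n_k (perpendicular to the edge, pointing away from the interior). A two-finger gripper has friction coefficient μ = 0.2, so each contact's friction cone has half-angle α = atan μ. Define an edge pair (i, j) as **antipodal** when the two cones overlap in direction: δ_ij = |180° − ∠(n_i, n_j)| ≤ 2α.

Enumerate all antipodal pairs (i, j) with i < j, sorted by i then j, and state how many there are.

α = atan 0.2 = 11.31°;  2α = 22.62°
n_0 = (+0.9893, +0.1460)
n_1 = (+0.1610, +0.9870)
n_2 = (-0.6499, +0.7600)
n_3 = (-0.9986, +0.0528)
n_4 = (-0.4603, -0.8878)
n_5 = (+0.5909, -0.8068)
  (0,1): δ = 107.66°  ·
  (0,2): δ = 57.86°  ·
  (0,3): δ = 11.43°  ✓
  (0,4): δ = 54.20°  ·
  (0,5): δ = 117.82°  ·
  (1,2): δ = 130.20°  ·
  (1,3): δ = 83.76°  ·
  (1,4): δ = 18.14°  ✓
  (1,5): δ = 45.48°  ·
  (2,3): δ = 133.56°  ·
  (2,4): δ = 67.94°  ·
  (2,5): δ = 4.31°  ✓
  (3,4): δ = 114.38°  ·
  (3,5): δ = 50.75°  ·
  (4,5): δ = 116.37°  ·
antipodal pairs: 3

count = 3; pairs: (0,3), (1,4), (2,5)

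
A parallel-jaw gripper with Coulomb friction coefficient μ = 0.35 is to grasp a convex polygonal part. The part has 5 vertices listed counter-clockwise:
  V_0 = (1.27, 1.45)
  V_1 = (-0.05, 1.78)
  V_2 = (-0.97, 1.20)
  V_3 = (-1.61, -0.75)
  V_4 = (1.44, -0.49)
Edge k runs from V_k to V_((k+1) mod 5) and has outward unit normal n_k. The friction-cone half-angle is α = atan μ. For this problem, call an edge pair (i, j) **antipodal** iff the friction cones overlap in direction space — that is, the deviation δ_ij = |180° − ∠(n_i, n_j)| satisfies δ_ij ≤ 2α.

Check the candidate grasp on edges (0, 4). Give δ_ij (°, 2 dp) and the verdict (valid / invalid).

α = atan 0.35 = 19.29°;  2α = 38.58°
edge 0: e_0 = (-1.32, +0.33);  n_0 = (+0.2425, +0.9701)
edge 4: e_4 = (-0.17, +1.94);  n_4 = (+0.9962, +0.0873)
∠(n_0, n_4) = 70.96°
δ = |180° − 70.96°| = 109.04°
109.04° > 2α = 38.58°  →  invalid

δ = 109.04°, invalid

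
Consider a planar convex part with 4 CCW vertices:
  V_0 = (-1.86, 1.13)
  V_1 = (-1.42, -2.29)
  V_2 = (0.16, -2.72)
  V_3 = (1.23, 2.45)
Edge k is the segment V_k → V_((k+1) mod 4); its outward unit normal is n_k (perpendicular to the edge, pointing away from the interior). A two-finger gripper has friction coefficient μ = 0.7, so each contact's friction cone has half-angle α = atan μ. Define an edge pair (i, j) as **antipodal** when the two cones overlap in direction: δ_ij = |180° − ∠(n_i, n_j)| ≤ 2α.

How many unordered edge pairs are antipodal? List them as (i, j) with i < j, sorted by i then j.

α = atan 0.7 = 34.99°;  2α = 69.98°
n_0 = (-0.9918, -0.1276)
n_1 = (-0.2626, -0.9649)
n_2 = (+0.9792, -0.2027)
n_3 = (-0.3928, +0.9196)
  (0,1): δ = 112.56°  ·
  (0,2): δ = 19.02°  ✓
  (0,3): δ = 105.80°  ·
  (1,2): δ = 86.47°  ·
  (1,3): δ = 38.36°  ✓
  (2,3): δ = 55.18°  ✓
antipodal pairs: 3

count = 3; pairs: (0,2), (1,3), (2,3)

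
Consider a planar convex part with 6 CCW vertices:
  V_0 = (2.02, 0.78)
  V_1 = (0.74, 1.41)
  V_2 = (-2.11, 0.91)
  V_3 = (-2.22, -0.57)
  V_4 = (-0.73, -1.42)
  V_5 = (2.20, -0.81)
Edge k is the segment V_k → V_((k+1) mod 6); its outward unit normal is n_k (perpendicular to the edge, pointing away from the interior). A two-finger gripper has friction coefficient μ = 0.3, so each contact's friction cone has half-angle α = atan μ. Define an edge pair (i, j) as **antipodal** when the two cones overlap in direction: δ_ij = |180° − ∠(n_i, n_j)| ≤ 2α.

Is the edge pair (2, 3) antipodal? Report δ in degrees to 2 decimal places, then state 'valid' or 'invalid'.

α = atan 0.3 = 16.70°;  2α = 33.40°
edge 2: e_2 = (-0.11, -1.48);  n_2 = (-0.9972, +0.0741)
edge 3: e_3 = (+1.49, -0.85);  n_3 = (-0.4955, -0.8686)
∠(n_2, n_3) = 64.55°
δ = |180° − 64.55°| = 115.45°
115.45° > 2α = 33.40°  →  invalid

δ = 115.45°, invalid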